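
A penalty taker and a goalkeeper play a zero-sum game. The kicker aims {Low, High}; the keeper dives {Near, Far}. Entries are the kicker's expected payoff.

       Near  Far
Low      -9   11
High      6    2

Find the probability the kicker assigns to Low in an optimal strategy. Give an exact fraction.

1/6

Row minima: Low → -9, High → 2; maximin = 2.
Column maxima: Near → 6, Far → 11; minimax = 6.
2 ≠ 6, so there is no saddle point; optimal play is mixed.
Let the kicker play Low with probability p. Expected payoff against Near: (-9)p + 6(1−p) = −15p + 6; against Far: 11p + 2(1−p) = 9p + 2.
Setting these equal: −15p + 6 = 9p + 2 ⇒ −24p = -4 ⇒ p = 1/6, and the value is (-15)·(1/6) + 6 = 7/2.
For the keeper: with q = P(Near), equating Low's and High's payoffs gives −20q + 11 = 4q + 2 ⇒ q = 3/8.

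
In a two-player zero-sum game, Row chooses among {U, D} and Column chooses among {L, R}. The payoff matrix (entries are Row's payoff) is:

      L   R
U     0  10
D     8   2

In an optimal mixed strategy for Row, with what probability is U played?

3/8

Row minima: U → 0, D → 2; maximin = 2.
Column maxima: L → 8, R → 10; minimax = 8.
2 ≠ 8, so there is no saddle point; optimal play is mixed.
Let Row play U with probability p. Expected payoff against L: 0p + 8(1−p) = −8p + 8; against R: 10p + 2(1−p) = 8p + 2.
Setting these equal: −8p + 8 = 8p + 2 ⇒ −16p = -6 ⇒ p = 3/8, and the value is (-8)·(3/8) + 8 = 5.
For Column: with q = P(L), equating U's and D's payoffs gives −10q + 10 = 6q + 2 ⇒ q = 1/2.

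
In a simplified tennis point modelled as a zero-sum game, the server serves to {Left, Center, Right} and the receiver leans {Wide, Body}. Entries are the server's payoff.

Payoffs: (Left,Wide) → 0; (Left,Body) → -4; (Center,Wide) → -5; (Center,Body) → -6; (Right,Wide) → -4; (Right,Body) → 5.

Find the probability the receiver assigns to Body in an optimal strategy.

Row minima: Left → -4, Center → -6, Right → -4; maximin = -4.
Column maxima: Wide → 0, Body → 5; minimax = 0.
-4 ≠ 0, so there is no saddle point; optimal play is mixed.
Center is strictly dominated by Left, so the server never plays it.
On the remaining 2×2 (Left, Right vs Wide, Body):
Let the server play Left with probability p. Expected payoff against Wide: 0p + (-4)(1−p) = 4p − 4; against Body: (-4)p + 5(1−p) = −9p + 5.
Setting these equal: 4p − 4 = −9p + 5 ⇒ 13p = 9 ⇒ p = 9/13, and the value is (4)·(9/13) − 4 = -16/13.
For the receiver: with q = P(Wide), equating Left's and Right's payoffs gives 4q − 4 = −9q + 5 ⇒ q = 9/13.

4/13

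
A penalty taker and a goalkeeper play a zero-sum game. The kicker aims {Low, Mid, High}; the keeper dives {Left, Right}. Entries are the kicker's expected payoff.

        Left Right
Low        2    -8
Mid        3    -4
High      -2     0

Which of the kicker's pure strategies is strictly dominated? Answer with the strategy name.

Mid gives a strictly higher payoff than Low against every column: 3 > 2, -4 > -8.
So Low is strictly dominated and the kicker never plays it.

Low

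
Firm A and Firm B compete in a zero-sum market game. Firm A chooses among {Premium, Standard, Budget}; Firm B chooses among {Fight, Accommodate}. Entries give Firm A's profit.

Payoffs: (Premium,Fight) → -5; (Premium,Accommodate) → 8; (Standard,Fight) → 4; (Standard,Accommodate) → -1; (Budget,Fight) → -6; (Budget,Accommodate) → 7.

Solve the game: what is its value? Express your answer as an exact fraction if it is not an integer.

Row minima: Premium → -5, Standard → -1, Budget → -6; maximin = -1.
Column maxima: Fight → 4, Accommodate → 8; minimax = 4.
-1 ≠ 4, so there is no saddle point; optimal play is mixed.
Budget is strictly dominated by Premium, so Firm A never plays it.
On the remaining 2×2 (Premium, Standard vs Fight, Accommodate):
Let Firm A play Premium with probability p. Expected payoff against Fight: (-5)p + 4(1−p) = −9p + 4; against Accommodate: 8p + (-1)(1−p) = 9p − 1.
Setting these equal: −9p + 4 = 9p − 1 ⇒ −18p = -5 ⇒ p = 5/18, and the value is (-9)·(5/18) + 4 = 3/2.
For Firm B: with q = P(Fight), equating Premium's and Standard's payoffs gives −13q + 8 = 5q − 1 ⇒ q = 1/2.

3/2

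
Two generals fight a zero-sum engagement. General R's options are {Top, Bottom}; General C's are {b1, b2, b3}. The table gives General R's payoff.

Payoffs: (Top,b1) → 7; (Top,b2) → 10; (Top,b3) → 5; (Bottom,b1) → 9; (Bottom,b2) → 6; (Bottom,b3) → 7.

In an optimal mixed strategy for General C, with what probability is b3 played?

2/3

Row minima: Top → 5, Bottom → 6; maximin = 6.
Column maxima: b1 → 9, b2 → 10, b3 → 7; minimax = 7.
6 ≠ 7, so there is no saddle point; optimal play is mixed.
b1 is strictly dominated by b3 (it gives General R strictly more in every row), so General C never plays it.
On the remaining 2×2 (Top, Bottom vs b2, b3):
Let General R play Top with probability p. Expected payoff against b2: 10p + 6(1−p) = 4p + 6; against b3: 5p + 7(1−p) = −2p + 7.
Setting these equal: 4p + 6 = −2p + 7 ⇒ 6p = 1 ⇒ p = 1/6, and the value is (4)·(1/6) + 6 = 20/3.
For General C: with q = P(b2), equating Top's and Bottom's payoffs gives 5q + 5 = −q + 7 ⇒ q = 1/3.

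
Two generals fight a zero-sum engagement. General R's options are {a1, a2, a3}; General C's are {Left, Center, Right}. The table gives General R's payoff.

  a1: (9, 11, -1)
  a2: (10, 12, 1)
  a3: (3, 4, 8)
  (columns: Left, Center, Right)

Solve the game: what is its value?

Row minima: a1 → -1, a2 → 1, a3 → 3; maximin = 3.
Column maxima: Left → 10, Center → 12, Right → 8; minimax = 8.
3 ≠ 8, so there is no saddle point; optimal play is mixed.
a1 is strictly dominated by a2, so General R never plays it.
Center is strictly dominated by Left (it gives General R strictly more in every row), so General C never plays it.
On the remaining 2×2 (a2, a3 vs Left, Right):
Let General R play a2 with probability p. Expected payoff against Left: 10p + 3(1−p) = 7p + 3; against Right: 1p + 8(1−p) = −7p + 8.
Setting these equal: 7p + 3 = −7p + 8 ⇒ 14p = 5 ⇒ p = 5/14, and the value is (7)·(5/14) + 3 = 11/2.
For General C: with q = P(Left), equating a2's and a3's payoffs gives 9q + 1 = −5q + 8 ⇒ q = 1/2.

11/2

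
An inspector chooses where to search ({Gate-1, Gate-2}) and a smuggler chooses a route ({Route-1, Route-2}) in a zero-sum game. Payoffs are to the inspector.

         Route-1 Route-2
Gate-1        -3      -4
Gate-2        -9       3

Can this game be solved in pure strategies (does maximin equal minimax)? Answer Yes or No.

No

Row minima: Gate-1 → -4, Gate-2 → -9; maximin = -4.
Column maxima: Route-1 → -3, Route-2 → 3; minimax = -3.
-4 ≠ -3, so no pure-strategy equilibrium exists.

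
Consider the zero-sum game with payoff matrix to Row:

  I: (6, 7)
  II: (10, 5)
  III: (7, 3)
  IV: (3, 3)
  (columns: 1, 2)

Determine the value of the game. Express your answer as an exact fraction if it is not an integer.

Row minima: I → 6, II → 5, III → 3, IV → 3; maximin = 6.
Column maxima: 1 → 10, 2 → 7; minimax = 7.
6 ≠ 7, so there is no saddle point; optimal play is mixed.
III is strictly dominated by II, so Row never plays it.
IV is strictly dominated by I, so Row never plays it.
On the remaining 2×2 (I, II vs 1, 2):
Let Row play I with probability p. Expected payoff against 1: 6p + 10(1−p) = −4p + 10; against 2: 7p + 5(1−p) = 2p + 5.
Setting these equal: −4p + 10 = 2p + 5 ⇒ −6p = -5 ⇒ p = 5/6, and the value is (-4)·(5/6) + 10 = 20/3.
For Column: with q = P(1), equating I's and II's payoffs gives −q + 7 = 5q + 5 ⇒ q = 1/3.

20/3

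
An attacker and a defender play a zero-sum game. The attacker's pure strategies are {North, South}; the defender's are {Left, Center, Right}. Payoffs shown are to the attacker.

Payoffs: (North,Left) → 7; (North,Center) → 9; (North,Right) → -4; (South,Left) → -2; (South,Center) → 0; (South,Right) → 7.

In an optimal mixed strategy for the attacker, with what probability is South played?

11/20

Row minima: North → -4, South → -2; maximin = -2.
Column maxima: Left → 7, Center → 9, Right → 7; minimax = 7.
-2 ≠ 7, so there is no saddle point; optimal play is mixed.
Center is strictly dominated by Left (it gives the attacker strictly more in every row), so the defender never plays it.
On the remaining 2×2 (North, South vs Left, Right):
Let the attacker play North with probability p. Expected payoff against Left: 7p + (-2)(1−p) = 9p − 2; against Right: (-4)p + 7(1−p) = −11p + 7.
Setting these equal: 9p − 2 = −11p + 7 ⇒ 20p = 9 ⇒ p = 9/20, and the value is (9)·(9/20) − 2 = 41/20.
For the defender: with q = P(Left), equating North's and South's payoffs gives 11q − 4 = −9q + 7 ⇒ q = 11/20.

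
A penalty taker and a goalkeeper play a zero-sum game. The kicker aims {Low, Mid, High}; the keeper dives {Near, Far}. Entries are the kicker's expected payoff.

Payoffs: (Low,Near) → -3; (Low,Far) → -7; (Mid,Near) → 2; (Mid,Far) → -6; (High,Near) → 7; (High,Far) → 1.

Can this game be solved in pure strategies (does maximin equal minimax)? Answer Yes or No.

Row minima: Low → -7, Mid → -6, High → 1; maximin = 1.
Column maxima: Near → 7, Far → 1; minimax = 1.
maximin = minimax = 1, so a saddle point exists.

Yes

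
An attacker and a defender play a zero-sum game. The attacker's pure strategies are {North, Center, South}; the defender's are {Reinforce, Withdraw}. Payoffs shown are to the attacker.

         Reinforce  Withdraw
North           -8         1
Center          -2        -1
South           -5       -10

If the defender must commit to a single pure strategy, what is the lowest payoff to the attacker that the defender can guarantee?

-2

Column maxima: Reinforce → -2, Withdraw → 1.
The smallest of these is -2.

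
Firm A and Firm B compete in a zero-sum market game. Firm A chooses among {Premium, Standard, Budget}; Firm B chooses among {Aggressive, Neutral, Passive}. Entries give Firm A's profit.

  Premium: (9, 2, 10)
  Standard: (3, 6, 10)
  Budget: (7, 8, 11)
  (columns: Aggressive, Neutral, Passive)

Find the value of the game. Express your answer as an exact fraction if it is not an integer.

Row minima: Premium → 2, Standard → 3, Budget → 7; maximin = 7.
Column maxima: Aggressive → 9, Neutral → 8, Passive → 11; minimax = 8.
7 ≠ 8, so there is no saddle point; optimal play is mixed.
Standard is strictly dominated by Budget, so Firm A never plays it.
Passive is strictly dominated by Aggressive (it gives Firm A strictly more in every row), so Firm B never plays it.
On the remaining 2×2 (Premium, Budget vs Aggressive, Neutral):
Let Firm A play Premium with probability p. Expected payoff against Aggressive: 9p + 7(1−p) = 2p + 7; against Neutral: 2p + 8(1−p) = −6p + 8.
Setting these equal: 2p + 7 = −6p + 8 ⇒ 8p = 1 ⇒ p = 1/8, and the value is (2)·(1/8) + 7 = 29/4.
For Firm B: with q = P(Aggressive), equating Premium's and Budget's payoffs gives 7q + 2 = −q + 8 ⇒ q = 3/4.

29/4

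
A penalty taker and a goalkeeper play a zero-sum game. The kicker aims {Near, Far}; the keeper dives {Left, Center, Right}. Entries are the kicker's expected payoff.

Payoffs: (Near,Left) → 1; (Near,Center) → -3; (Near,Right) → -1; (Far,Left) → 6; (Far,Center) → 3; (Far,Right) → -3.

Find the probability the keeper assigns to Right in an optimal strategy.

3/4

Row minima: Near → -3, Far → -3; maximin = -3.
Column maxima: Left → 6, Center → 3, Right → -1; minimax = -1.
-3 ≠ -1, so there is no saddle point; optimal play is mixed.
Left is strictly dominated by Center (it gives the kicker strictly more in every row), so the keeper never plays it.
On the remaining 2×2 (Near, Far vs Center, Right):
Let the kicker play Near with probability p. Expected payoff against Center: (-3)p + 3(1−p) = −6p + 3; against Right: (-1)p + (-3)(1−p) = 2p − 3.
Setting these equal: −6p + 3 = 2p − 3 ⇒ −8p = -6 ⇒ p = 3/4, and the value is (-6)·(3/4) + 3 = -3/2.
For the keeper: with q = P(Center), equating Near's and Far's payoffs gives −2q − 1 = 6q − 3 ⇒ q = 1/4.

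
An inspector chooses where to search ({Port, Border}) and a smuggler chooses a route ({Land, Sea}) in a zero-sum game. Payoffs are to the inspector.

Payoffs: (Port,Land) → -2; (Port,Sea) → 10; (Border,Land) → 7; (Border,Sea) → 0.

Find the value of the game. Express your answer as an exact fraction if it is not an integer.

70/19

Row minima: Port → -2, Border → 0; maximin = 0.
Column maxima: Land → 7, Sea → 10; minimax = 7.
0 ≠ 7, so there is no saddle point; optimal play is mixed.
Let the inspector play Port with probability p. Expected payoff against Land: (-2)p + 7(1−p) = −9p + 7; against Sea: 10p + 0(1−p) = 10p.
Setting these equal: −9p + 7 = 10p ⇒ −19p = -7 ⇒ p = 7/19, and the value is (-9)·(7/19) + 7 = 70/19.
For the smuggler: with q = P(Land), equating Port's and Border's payoffs gives −12q + 10 = 7q ⇒ q = 10/19.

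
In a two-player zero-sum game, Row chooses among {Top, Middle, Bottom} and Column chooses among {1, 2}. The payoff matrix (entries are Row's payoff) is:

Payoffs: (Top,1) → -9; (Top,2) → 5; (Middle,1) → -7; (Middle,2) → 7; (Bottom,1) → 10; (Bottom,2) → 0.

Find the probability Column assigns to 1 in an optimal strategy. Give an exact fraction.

7/24

Row minima: Top → -9, Middle → -7, Bottom → 0; maximin = 0.
Column maxima: 1 → 10, 2 → 7; minimax = 7.
0 ≠ 7, so there is no saddle point; optimal play is mixed.
Top is strictly dominated by Middle, so Row never plays it.
On the remaining 2×2 (Middle, Bottom vs 1, 2):
Let Row play Middle with probability p. Expected payoff against 1: (-7)p + 10(1−p) = −17p + 10; against 2: 7p + 0(1−p) = 7p.
Setting these equal: −17p + 10 = 7p ⇒ −24p = -10 ⇒ p = 5/12, and the value is (-17)·(5/12) + 10 = 35/12.
For Column: with q = P(1), equating Middle's and Bottom's payoffs gives −14q + 7 = 10q ⇒ q = 7/24.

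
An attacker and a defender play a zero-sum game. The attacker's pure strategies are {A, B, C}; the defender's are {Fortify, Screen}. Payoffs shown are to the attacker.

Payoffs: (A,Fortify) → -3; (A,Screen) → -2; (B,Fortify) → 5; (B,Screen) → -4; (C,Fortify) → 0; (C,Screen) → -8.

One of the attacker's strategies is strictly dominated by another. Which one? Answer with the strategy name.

B gives a strictly higher payoff than C against every column: 5 > 0, -4 > -8.
So C is strictly dominated and the attacker never plays it.

C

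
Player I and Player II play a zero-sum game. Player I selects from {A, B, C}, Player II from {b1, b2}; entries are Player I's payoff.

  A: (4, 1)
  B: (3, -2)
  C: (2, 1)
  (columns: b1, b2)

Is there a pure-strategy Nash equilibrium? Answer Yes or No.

Yes

Row minima: A → 1, B → -2, C → 1; maximin = 1.
Column maxima: b1 → 4, b2 → 1; minimax = 1.
maximin = minimax = 1, so a saddle point exists.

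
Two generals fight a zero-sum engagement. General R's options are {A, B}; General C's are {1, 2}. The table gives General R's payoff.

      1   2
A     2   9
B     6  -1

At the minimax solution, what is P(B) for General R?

1/2

Row minima: A → 2, B → -1; maximin = 2.
Column maxima: 1 → 6, 2 → 9; minimax = 6.
2 ≠ 6, so there is no saddle point; optimal play is mixed.
Let General R play A with probability p. Expected payoff against 1: 2p + 6(1−p) = −4p + 6; against 2: 9p + (-1)(1−p) = 10p − 1.
Setting these equal: −4p + 6 = 10p − 1 ⇒ −14p = -7 ⇒ p = 1/2, and the value is (-4)·(1/2) + 6 = 4.
For General C: with q = P(1), equating A's and B's payoffs gives −7q + 9 = 7q − 1 ⇒ q = 5/7.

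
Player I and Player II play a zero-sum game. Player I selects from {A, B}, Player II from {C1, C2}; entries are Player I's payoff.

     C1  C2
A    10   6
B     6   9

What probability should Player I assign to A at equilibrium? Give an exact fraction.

Row minima: A → 6, B → 6; maximin = 6.
Column maxima: C1 → 10, C2 → 9; minimax = 9.
6 ≠ 9, so there is no saddle point; optimal play is mixed.
Let Player I play A with probability p. Expected payoff against C1: 10p + 6(1−p) = 4p + 6; against C2: 6p + 9(1−p) = −3p + 9.
Setting these equal: 4p + 6 = −3p + 9 ⇒ 7p = 3 ⇒ p = 3/7, and the value is (4)·(3/7) + 6 = 54/7.
For Player II: with q = P(C1), equating A's and B's payoffs gives 4q + 6 = −3q + 9 ⇒ q = 3/7.

3/7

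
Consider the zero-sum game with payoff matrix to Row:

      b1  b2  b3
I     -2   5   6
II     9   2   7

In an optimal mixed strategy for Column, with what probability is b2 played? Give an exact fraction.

Row minima: I → -2, II → 2; maximin = 2.
Column maxima: b1 → 9, b2 → 5, b3 → 7; minimax = 5.
2 ≠ 5, so there is no saddle point; optimal play is mixed.
b3 is strictly dominated by b2 (it gives Row strictly more in every row), so Column never plays it.
On the remaining 2×2 (I, II vs b1, b2):
Let Row play I with probability p. Expected payoff against b1: (-2)p + 9(1−p) = −11p + 9; against b2: 5p + 2(1−p) = 3p + 2.
Setting these equal: −11p + 9 = 3p + 2 ⇒ −14p = -7 ⇒ p = 1/2, and the value is (-11)·(1/2) + 9 = 7/2.
For Column: with q = P(b1), equating I's and II's payoffs gives −7q + 5 = 7q + 2 ⇒ q = 3/14.

11/14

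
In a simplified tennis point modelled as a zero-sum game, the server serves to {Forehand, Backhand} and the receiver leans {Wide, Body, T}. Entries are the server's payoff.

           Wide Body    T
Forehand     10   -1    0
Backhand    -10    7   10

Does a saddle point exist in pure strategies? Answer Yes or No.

Row minima: Forehand → -1, Backhand → -10; maximin = -1.
Column maxima: Wide → 10, Body → 7, T → 10; minimax = 7.
-1 ≠ 7, so no pure-strategy equilibrium exists.

No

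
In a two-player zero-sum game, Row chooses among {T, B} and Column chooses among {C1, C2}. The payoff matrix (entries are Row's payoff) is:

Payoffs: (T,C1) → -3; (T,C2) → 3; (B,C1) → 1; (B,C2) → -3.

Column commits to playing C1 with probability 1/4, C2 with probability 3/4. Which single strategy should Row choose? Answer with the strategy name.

Expected payoff of T: (1/4)·(-3) + (3/4)·3 = 3/2.
Expected payoff of B: (1/4)·1 + (3/4)·(-3) = -2.
The largest is 3/2, so Row's best response is T.

T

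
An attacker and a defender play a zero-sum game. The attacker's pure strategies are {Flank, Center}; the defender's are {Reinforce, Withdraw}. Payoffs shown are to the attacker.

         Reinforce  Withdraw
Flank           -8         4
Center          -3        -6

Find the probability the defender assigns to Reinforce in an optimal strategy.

2/3

Row minima: Flank → -8, Center → -6; maximin = -6.
Column maxima: Reinforce → -3, Withdraw → 4; minimax = -3.
-6 ≠ -3, so there is no saddle point; optimal play is mixed.
Let the attacker play Flank with probability p. Expected payoff against Reinforce: (-8)p + (-3)(1−p) = −5p − 3; against Withdraw: 4p + (-6)(1−p) = 10p − 6.
Setting these equal: −5p − 3 = 10p − 6 ⇒ −15p = -3 ⇒ p = 1/5, and the value is (-5)·(1/5) − 3 = -4.
For the defender: with q = P(Reinforce), equating Flank's and Center's payoffs gives −12q + 4 = 3q − 6 ⇒ q = 2/3.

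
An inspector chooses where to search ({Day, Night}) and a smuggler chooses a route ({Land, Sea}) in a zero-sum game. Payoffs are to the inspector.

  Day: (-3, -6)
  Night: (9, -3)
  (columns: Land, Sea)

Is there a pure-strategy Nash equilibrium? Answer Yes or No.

Row minima: Day → -6, Night → -3; maximin = -3.
Column maxima: Land → 9, Sea → -3; minimax = -3.
maximin = minimax = -3, so a saddle point exists.

Yes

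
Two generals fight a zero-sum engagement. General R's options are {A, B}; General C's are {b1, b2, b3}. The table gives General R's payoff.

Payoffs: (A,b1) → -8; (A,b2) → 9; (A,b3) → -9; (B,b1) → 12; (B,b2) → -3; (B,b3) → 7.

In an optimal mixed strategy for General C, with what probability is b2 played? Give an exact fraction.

Row minima: A → -9, B → -3; maximin = -3.
Column maxima: b1 → 12, b2 → 9, b3 → 7; minimax = 7.
-3 ≠ 7, so there is no saddle point; optimal play is mixed.
b1 is strictly dominated by b3 (it gives General R strictly more in every row), so General C never plays it.
On the remaining 2×2 (A, B vs b2, b3):
Let General R play A with probability p. Expected payoff against b2: 9p + (-3)(1−p) = 12p − 3; against b3: (-9)p + 7(1−p) = −16p + 7.
Setting these equal: 12p − 3 = −16p + 7 ⇒ 28p = 10 ⇒ p = 5/14, and the value is (12)·(5/14) − 3 = 9/7.
For General C: with q = P(b2), equating A's and B's payoffs gives 18q − 9 = −10q + 7 ⇒ q = 4/7.

4/7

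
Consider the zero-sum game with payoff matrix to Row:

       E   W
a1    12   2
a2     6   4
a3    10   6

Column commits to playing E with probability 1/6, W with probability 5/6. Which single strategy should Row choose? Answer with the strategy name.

Expected payoff of a1: (1/6)·12 + (5/6)·2 = 11/3.
Expected payoff of a2: (1/6)·6 + (5/6)·4 = 13/3.
Expected payoff of a3: (1/6)·10 + (5/6)·6 = 20/3.
The largest is 20/3, so Row's best response is a3.

a3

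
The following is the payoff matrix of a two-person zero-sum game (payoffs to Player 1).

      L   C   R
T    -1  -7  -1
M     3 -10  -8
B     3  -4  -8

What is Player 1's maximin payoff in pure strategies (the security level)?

Row minima: T → -7, M → -10, B → -8.
The best of these is -7.

-7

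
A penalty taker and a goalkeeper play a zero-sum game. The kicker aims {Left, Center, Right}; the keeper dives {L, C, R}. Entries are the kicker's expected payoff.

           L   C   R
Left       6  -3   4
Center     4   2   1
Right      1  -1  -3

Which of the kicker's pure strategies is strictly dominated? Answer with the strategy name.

Right

Center gives a strictly higher payoff than Right against every column: 4 > 1, 2 > -1, 1 > -3.
So Right is strictly dominated and the kicker never plays it.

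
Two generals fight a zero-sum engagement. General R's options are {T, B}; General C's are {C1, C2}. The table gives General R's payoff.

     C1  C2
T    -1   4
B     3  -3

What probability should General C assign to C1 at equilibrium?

7/11

Row minima: T → -1, B → -3; maximin = -1.
Column maxima: C1 → 3, C2 → 4; minimax = 3.
-1 ≠ 3, so there is no saddle point; optimal play is mixed.
Let General R play T with probability p. Expected payoff against C1: (-1)p + 3(1−p) = −4p + 3; against C2: 4p + (-3)(1−p) = 7p − 3.
Setting these equal: −4p + 3 = 7p − 3 ⇒ −11p = -6 ⇒ p = 6/11, and the value is (-4)·(6/11) + 3 = 9/11.
For General C: with q = P(C1), equating T's and B's payoffs gives −5q + 4 = 6q − 3 ⇒ q = 7/11.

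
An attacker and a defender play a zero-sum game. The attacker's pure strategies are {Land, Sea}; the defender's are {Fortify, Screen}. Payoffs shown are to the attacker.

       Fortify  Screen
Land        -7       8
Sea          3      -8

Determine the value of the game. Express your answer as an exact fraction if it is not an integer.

Row minima: Land → -7, Sea → -8; maximin = -7.
Column maxima: Fortify → 3, Screen → 8; minimax = 3.
-7 ≠ 3, so there is no saddle point; optimal play is mixed.
Let the attacker play Land with probability p. Expected payoff against Fortify: (-7)p + 3(1−p) = −10p + 3; against Screen: 8p + (-8)(1−p) = 16p − 8.
Setting these equal: −10p + 3 = 16p − 8 ⇒ −26p = -11 ⇒ p = 11/26, and the value is (-10)·(11/26) + 3 = -16/13.
For the defender: with q = P(Fortify), equating Land's and Sea's payoffs gives −15q + 8 = 11q − 8 ⇒ q = 8/13.

-16/13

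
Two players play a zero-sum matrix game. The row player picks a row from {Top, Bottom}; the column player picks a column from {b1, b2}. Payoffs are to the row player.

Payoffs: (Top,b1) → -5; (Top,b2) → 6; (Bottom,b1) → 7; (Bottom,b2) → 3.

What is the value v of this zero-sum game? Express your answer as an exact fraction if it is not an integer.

19/5

Row minima: Top → -5, Bottom → 3; maximin = 3.
Column maxima: b1 → 7, b2 → 6; minimax = 6.
3 ≠ 6, so there is no saddle point; optimal play is mixed.
Let the row player play Top with probability p. Expected payoff against b1: (-5)p + 7(1−p) = −12p + 7; against b2: 6p + 3(1−p) = 3p + 3.
Setting these equal: −12p + 7 = 3p + 3 ⇒ −15p = -4 ⇒ p = 4/15, and the value is (-12)·(4/15) + 7 = 19/5.
For the column player: with q = P(b1), equating Top's and Bottom's payoffs gives −11q + 6 = 4q + 3 ⇒ q = 1/5.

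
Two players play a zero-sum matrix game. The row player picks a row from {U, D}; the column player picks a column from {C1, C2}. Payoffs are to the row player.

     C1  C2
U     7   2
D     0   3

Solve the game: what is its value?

21/8

Row minima: U → 2, D → 0; maximin = 2.
Column maxima: C1 → 7, C2 → 3; minimax = 3.
2 ≠ 3, so there is no saddle point; optimal play is mixed.
Let the row player play U with probability p. Expected payoff against C1: 7p + 0(1−p) = 7p; against C2: 2p + 3(1−p) = −p + 3.
Setting these equal: 7p = −p + 3 ⇒ 8p = 3 ⇒ p = 3/8, and the value is (7)·(3/8) = 21/8.
For the column player: with q = P(C1), equating U's and D's payoffs gives 5q + 2 = −3q + 3 ⇒ q = 1/8.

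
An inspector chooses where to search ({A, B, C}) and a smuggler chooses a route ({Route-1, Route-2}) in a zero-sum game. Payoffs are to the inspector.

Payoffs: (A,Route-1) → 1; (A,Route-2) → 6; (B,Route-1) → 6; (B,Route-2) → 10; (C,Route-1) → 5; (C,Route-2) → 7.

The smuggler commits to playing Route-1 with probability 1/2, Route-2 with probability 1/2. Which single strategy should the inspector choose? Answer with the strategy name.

B

Expected payoff of A: (1/2)·1 + (1/2)·6 = 7/2.
Expected payoff of B: (1/2)·6 + (1/2)·10 = 8.
Expected payoff of C: (1/2)·5 + (1/2)·7 = 6.
The largest is 8, so the inspector's best response is B.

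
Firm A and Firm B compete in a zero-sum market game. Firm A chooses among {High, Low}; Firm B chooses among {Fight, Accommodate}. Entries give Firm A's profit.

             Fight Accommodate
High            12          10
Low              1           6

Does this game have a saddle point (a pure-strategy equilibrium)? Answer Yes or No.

Yes

Row minima: High → 10, Low → 1; maximin = 10.
Column maxima: Fight → 12, Accommodate → 10; minimax = 10.
maximin = minimax = 10, so a saddle point exists.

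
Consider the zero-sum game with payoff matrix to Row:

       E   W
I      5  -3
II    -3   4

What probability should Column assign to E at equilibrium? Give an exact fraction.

7/15

Row minima: I → -3, II → -3; maximin = -3.
Column maxima: E → 5, W → 4; minimax = 4.
-3 ≠ 4, so there is no saddle point; optimal play is mixed.
Let Row play I with probability p. Expected payoff against E: 5p + (-3)(1−p) = 8p − 3; against W: (-3)p + 4(1−p) = −7p + 4.
Setting these equal: 8p − 3 = −7p + 4 ⇒ 15p = 7 ⇒ p = 7/15, and the value is (8)·(7/15) − 3 = 11/15.
For Column: with q = P(E), equating I's and II's payoffs gives 8q − 3 = −7q + 4 ⇒ q = 7/15.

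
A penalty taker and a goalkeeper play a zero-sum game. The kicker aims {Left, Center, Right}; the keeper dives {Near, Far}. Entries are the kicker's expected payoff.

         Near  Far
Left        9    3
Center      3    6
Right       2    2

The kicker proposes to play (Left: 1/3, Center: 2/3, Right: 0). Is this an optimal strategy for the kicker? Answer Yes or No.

Against Near this mix gives (1/3)·9 + (2/3)·3 = 5.
Against Far this mix gives (1/3)·3 + (2/3)·6 = 5.
All of the keeper's active replies (Near, Far) yield 5, and no column does worse for the kicker. The mix makes the keeper indifferent and guarantees 5, so it is optimal.

Yes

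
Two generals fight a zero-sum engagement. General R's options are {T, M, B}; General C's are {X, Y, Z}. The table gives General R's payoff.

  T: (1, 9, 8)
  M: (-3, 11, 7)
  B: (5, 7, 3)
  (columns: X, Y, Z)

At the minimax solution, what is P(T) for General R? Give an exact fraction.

2/9

Row minima: T → 1, M → -3, B → 3; maximin = 3.
Column maxima: X → 5, Y → 11, Z → 8; minimax = 5.
3 ≠ 5, so there is no saddle point; optimal play is mixed.
Y is strictly dominated by X (it gives General R strictly more in every row), so General C never plays it.
With Y eliminated, M is strictly dominated by T (T gives General R strictly more in every remaining column), so General R never plays it.
On the remaining 2×2 (T, B vs X, Z):
Let General R play T with probability p. Expected payoff against X: 1p + 5(1−p) = −4p + 5; against Z: 8p + 3(1−p) = 5p + 3.
Setting these equal: −4p + 5 = 5p + 3 ⇒ −9p = -2 ⇒ p = 2/9, and the value is (-4)·(2/9) + 5 = 37/9.
For General C: with q = P(X), equating T's and B's payoffs gives −7q + 8 = 2q + 3 ⇒ q = 5/9.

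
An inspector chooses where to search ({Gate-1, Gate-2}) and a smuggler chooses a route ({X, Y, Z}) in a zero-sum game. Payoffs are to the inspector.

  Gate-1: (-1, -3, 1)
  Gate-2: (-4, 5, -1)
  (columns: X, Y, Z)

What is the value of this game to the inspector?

Row minima: Gate-1 → -3, Gate-2 → -4; maximin = -3.
Column maxima: X → -1, Y → 5, Z → 1; minimax = -1.
-3 ≠ -1, so there is no saddle point; optimal play is mixed.
Z is strictly dominated by X (it gives the inspector strictly more in every row), so the smuggler never plays it.
On the remaining 2×2 (Gate-1, Gate-2 vs X, Y):
Let the inspector play Gate-1 with probability p. Expected payoff against X: (-1)p + (-4)(1−p) = 3p − 4; against Y: (-3)p + 5(1−p) = −8p + 5.
Setting these equal: 3p − 4 = −8p + 5 ⇒ 11p = 9 ⇒ p = 9/11, and the value is (3)·(9/11) − 4 = -17/11.
For the smuggler: with q = P(X), equating Gate-1's and Gate-2's payoffs gives 2q − 3 = −9q + 5 ⇒ q = 8/11.

-17/11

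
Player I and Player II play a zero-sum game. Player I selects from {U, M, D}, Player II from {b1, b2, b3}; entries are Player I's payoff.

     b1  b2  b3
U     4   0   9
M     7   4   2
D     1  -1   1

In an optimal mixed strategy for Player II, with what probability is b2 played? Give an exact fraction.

7/11

Row minima: U → 0, M → 2, D → -1; maximin = 2.
Column maxima: b1 → 7, b2 → 4, b3 → 9; minimax = 4.
2 ≠ 4, so there is no saddle point; optimal play is mixed.
D is strictly dominated by U, so Player I never plays it.
b1 is strictly dominated by b2 (it gives Player I strictly more in every row), so Player II never plays it.
On the remaining 2×2 (U, M vs b2, b3):
Let Player I play U with probability p. Expected payoff against b2: 0p + 4(1−p) = −4p + 4; against b3: 9p + 2(1−p) = 7p + 2.
Setting these equal: −4p + 4 = 7p + 2 ⇒ −11p = -2 ⇒ p = 2/11, and the value is (-4)·(2/11) + 4 = 36/11.
For Player II: with q = P(b2), equating U's and M's payoffs gives −9q + 9 = 2q + 2 ⇒ q = 7/11.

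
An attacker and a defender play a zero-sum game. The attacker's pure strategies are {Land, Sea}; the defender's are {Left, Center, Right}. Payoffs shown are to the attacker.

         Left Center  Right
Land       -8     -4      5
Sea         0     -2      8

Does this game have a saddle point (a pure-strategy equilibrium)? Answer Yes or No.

Yes

Row minima: Land → -8, Sea → -2; maximin = -2.
Column maxima: Left → 0, Center → -2, Right → 8; minimax = -2.
maximin = minimax = -2, so a saddle point exists.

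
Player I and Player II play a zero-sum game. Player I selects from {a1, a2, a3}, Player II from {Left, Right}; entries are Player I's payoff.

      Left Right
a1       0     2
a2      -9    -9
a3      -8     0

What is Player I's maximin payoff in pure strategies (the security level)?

Row minima: a1 → 0, a2 → -9, a3 → -8.
The best of these is 0.

0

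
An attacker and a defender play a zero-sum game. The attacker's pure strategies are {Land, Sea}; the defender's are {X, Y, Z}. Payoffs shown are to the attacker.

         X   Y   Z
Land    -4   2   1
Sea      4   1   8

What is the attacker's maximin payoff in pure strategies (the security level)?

1

Row minima: Land → -4, Sea → 1.
The best of these is 1.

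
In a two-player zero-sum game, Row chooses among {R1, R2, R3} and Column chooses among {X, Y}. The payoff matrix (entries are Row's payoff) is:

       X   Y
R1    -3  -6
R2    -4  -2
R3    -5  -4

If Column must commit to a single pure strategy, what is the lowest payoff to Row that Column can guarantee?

-3

Column maxima: X → -3, Y → -2.
The smallest of these is -3.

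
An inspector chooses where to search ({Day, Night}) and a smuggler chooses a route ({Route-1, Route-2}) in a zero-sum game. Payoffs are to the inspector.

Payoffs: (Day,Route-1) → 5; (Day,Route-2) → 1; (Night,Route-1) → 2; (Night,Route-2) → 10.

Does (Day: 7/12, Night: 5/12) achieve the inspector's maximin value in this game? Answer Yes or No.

No

Against Route-1 this mix gives (7/12)·5 + (5/12)·2 = 15/4.
Against Route-2 this mix gives (7/12)·1 + (5/12)·10 = 19/4.
The smuggler will play Route-1, holding the inspector to 15/4. Shifting weight toward the row that does better against Route-1 would raise this floor (the equalizing mix achieves 4 against both Route-1 and Route-2), so the proposed strategy is not optimal.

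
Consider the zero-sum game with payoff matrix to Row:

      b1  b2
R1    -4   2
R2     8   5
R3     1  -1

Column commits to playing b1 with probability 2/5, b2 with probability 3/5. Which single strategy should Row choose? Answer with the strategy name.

R2

Expected payoff of R1: (2/5)·(-4) + (3/5)·2 = -2/5.
Expected payoff of R2: (2/5)·8 + (3/5)·5 = 31/5.
Expected payoff of R3: (2/5)·1 + (3/5)·(-1) = -1/5.
The largest is 31/5, so Row's best response is R2.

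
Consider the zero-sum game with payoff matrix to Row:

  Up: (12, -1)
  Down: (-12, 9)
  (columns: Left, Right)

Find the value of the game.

48/17

Row minima: Up → -1, Down → -12; maximin = -1.
Column maxima: Left → 12, Right → 9; minimax = 9.
-1 ≠ 9, so there is no saddle point; optimal play is mixed.
Let Row play Up with probability p. Expected payoff against Left: 12p + (-12)(1−p) = 24p − 12; against Right: (-1)p + 9(1−p) = −10p + 9.
Setting these equal: 24p − 12 = −10p + 9 ⇒ 34p = 21 ⇒ p = 21/34, and the value is (24)·(21/34) − 12 = 48/17.
For Column: with q = P(Left), equating Up's and Down's payoffs gives 13q − 1 = −21q + 9 ⇒ q = 5/17.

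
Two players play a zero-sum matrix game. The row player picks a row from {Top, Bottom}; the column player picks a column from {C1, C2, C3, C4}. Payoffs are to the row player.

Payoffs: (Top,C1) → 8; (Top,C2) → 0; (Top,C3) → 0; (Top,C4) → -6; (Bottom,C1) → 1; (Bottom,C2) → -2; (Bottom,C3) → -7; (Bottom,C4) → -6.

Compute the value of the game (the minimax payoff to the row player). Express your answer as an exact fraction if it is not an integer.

-6

Row minima: Top → -6, Bottom → -7; maximin = -6.
Column maxima: C1 → 8, C2 → 0, C3 → 0, C4 → -6; minimax = -6.
Since maximin = minimax = -6, there is a saddle point and the value is -6.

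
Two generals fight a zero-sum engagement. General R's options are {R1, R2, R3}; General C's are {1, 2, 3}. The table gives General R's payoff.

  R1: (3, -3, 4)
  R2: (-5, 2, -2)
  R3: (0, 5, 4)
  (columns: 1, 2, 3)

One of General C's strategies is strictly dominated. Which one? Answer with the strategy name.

1 holds General R's payoff strictly below 3 in every row: 3 < 4, -5 < -2, 0 < 4.
So 3 is strictly dominated for General C.

3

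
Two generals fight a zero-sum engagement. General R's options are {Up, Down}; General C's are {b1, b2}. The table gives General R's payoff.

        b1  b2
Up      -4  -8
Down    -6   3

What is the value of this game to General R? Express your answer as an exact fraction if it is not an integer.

Row minima: Up → -8, Down → -6; maximin = -6.
Column maxima: b1 → -4, b2 → 3; minimax = -4.
-6 ≠ -4, so there is no saddle point; optimal play is mixed.
Let General R play Up with probability p. Expected payoff against b1: (-4)p + (-6)(1−p) = 2p − 6; against b2: (-8)p + 3(1−p) = −11p + 3.
Setting these equal: 2p − 6 = −11p + 3 ⇒ 13p = 9 ⇒ p = 9/13, and the value is (2)·(9/13) − 6 = -60/13.
For General C: with q = P(b1), equating Up's and Down's payoffs gives 4q − 8 = −9q + 3 ⇒ q = 11/13.

-60/13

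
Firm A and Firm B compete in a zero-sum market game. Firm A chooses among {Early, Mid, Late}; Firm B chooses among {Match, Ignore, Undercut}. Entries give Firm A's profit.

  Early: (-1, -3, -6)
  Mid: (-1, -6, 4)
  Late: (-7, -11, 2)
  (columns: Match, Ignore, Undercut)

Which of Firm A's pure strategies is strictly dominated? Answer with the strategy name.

Mid gives a strictly higher payoff than Late against every column: -1 > -7, -6 > -11, 4 > 2.
So Late is strictly dominated and Firm A never plays it.

Late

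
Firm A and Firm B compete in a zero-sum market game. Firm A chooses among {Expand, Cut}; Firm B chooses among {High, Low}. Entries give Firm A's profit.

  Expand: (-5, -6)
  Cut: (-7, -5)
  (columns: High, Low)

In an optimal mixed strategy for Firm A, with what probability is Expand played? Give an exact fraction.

2/3

Row minima: Expand → -6, Cut → -7; maximin = -6.
Column maxima: High → -5, Low → -5; minimax = -5.
-6 ≠ -5, so there is no saddle point; optimal play is mixed.
Let Firm A play Expand with probability p. Expected payoff against High: (-5)p + (-7)(1−p) = 2p − 7; against Low: (-6)p + (-5)(1−p) = −p − 5.
Setting these equal: 2p − 7 = −p − 5 ⇒ 3p = 2 ⇒ p = 2/3, and the value is (2)·(2/3) − 7 = -17/3.
For Firm B: with q = P(High), equating Expand's and Cut's payoffs gives q − 6 = −2q − 5 ⇒ q = 1/3.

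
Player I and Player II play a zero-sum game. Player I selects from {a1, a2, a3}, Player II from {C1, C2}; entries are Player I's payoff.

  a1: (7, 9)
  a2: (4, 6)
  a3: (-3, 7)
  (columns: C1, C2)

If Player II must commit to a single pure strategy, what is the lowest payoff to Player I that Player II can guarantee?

7

Column maxima: C1 → 7, C2 → 9.
The smallest of these is 7.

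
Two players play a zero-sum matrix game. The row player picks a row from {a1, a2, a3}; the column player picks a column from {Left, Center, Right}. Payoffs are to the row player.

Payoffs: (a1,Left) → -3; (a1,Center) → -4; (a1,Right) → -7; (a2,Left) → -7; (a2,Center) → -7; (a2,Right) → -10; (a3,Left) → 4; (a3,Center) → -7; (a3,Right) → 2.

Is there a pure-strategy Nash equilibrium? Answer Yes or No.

Row minima: a1 → -7, a2 → -10, a3 → -7; maximin = -7.
Column maxima: Left → 4, Center → -4, Right → 2; minimax = -4.
-7 ≠ -4, so no pure-strategy equilibrium exists.

No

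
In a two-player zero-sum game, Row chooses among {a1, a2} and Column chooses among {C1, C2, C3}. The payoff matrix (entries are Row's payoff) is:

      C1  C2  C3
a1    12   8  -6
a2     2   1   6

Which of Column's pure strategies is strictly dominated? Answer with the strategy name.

C2 holds Row's payoff strictly below C1 in every row: 8 < 12, 1 < 2.
So C1 is strictly dominated for Column.

C1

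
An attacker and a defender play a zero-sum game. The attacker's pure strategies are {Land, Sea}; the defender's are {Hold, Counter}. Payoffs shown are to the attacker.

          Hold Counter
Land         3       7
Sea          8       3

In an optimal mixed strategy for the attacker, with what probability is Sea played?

Row minima: Land → 3, Sea → 3; maximin = 3.
Column maxima: Hold → 8, Counter → 7; minimax = 7.
3 ≠ 7, so there is no saddle point; optimal play is mixed.
Let the attacker play Land with probability p. Expected payoff against Hold: 3p + 8(1−p) = −5p + 8; against Counter: 7p + 3(1−p) = 4p + 3.
Setting these equal: −5p + 8 = 4p + 3 ⇒ −9p = -5 ⇒ p = 5/9, and the value is (-5)·(5/9) + 8 = 47/9.
For the defender: with q = P(Hold), equating Land's and Sea's payoffs gives −4q + 7 = 5q + 3 ⇒ q = 4/9.

4/9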